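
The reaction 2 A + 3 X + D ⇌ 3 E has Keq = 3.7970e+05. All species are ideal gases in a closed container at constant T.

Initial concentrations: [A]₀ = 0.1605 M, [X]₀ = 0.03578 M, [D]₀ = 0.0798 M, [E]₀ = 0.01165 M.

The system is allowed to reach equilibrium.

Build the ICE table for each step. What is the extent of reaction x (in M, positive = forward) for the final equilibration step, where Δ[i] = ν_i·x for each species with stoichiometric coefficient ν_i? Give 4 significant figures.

Q₀ = 16.79 vs Keq = 3.7970e+05 ⇒ Q<K, forward
Step 1:
                   A          X          D          E
  I           0.1605    0.03578     0.0798    0.01165
  C         -0.02035   -0.03053   -0.01018    0.03053
  E           0.1401   0.005248    0.06962    0.04218
  solve Keq expr → x = 0.01018; check Q = 3.7970e+05

x = 0.01018 M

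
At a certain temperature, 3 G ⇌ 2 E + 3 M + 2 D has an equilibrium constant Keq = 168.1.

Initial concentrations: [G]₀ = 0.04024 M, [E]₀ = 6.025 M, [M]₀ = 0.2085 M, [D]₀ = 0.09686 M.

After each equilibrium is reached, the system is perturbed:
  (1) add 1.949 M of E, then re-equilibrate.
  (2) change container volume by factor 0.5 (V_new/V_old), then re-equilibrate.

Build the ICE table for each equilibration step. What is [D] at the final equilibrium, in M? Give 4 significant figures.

Q₀ = 47.37 vs Keq = 168.1 ⇒ Q<K, forward
Step 1:
                    G           E           M           D
  init        0.04024       6.025      0.2085     0.09686
  Δ          -0.01105    0.007364     0.01105    0.007364
  eq          0.02919       6.032      0.2195      0.1042
  solve Keq expr → x = 0.003682; check Q = 168.1
Then add 1.949 M of E.
Step 2:
                    G           E           M           D
  init        0.02919       7.981      0.2195      0.1042
  Δ          0.004574   -0.003049   -0.004574   -0.003049
  eq          0.03377       7.978       0.215      0.1012
  solve Keq expr → x = -0.001525; check Q = 168.1
Then change container volume by factor 0.5 (V_new/V_old).
Step 3:
                    G           E           M           D
  init        0.06754       15.96      0.4299      0.2023
  Δ           0.05922    -0.03948    -0.05922    -0.03948
  eq           0.1268       15.92      0.3707      0.1629
  solve Keq expr → x = -0.01974; check Q = 168.1

[D]_eq = 0.1629 M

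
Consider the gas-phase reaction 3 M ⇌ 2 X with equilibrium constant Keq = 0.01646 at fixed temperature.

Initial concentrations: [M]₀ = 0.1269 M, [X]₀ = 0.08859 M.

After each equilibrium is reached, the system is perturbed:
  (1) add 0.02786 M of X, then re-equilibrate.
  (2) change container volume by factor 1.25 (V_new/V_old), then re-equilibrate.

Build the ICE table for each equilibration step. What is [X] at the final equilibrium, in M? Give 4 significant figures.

[X]_eq = 0.01335 M

Q₀ = 3.84 vs Keq = 0.01646 ⇒ Q>K, reverse
Step 1:
                   M          X
  init        0.1269    0.08859
  Δ           0.1106   -0.07374
  eq          0.2375    0.01485
  solve Keq expr → x = -0.03687; check Q = 0.01646
Then add 0.02786 M of X.
Step 2:
                   M          X
  init        0.2375    0.04271
  Δ          0.03647   -0.02431
  eq           0.274     0.0184
  solve Keq expr → x = -0.01216; check Q = 0.01646
Then change container volume by factor 1.25 (V_new/V_old).
Step 3:
                   M          X
  init        0.2192    0.01472
  Δ         0.002053  -0.001369
  eq          0.2212    0.01335
  solve Keq expr → x = -6.8427e-04; check Q = 0.01646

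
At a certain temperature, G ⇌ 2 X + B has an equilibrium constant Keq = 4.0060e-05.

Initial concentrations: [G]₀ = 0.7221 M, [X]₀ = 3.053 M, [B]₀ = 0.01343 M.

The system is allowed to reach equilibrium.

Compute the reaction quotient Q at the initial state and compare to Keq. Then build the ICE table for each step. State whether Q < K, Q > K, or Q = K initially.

Q₀ = 0.1734; Q > K (proceeds reverse)

Q₀ = 0.1734 vs Keq = 4.0060e-05 ⇒ Q>K, reverse
Step 1:
                    G           X           B
  init         0.7221       3.053     0.01343
  Δ           0.01343    -0.02685    -0.01343
  eq           0.7355       3.026  3.2176e-06
  solve Keq expr → x = -0.01343; check Q = 4.0060e-05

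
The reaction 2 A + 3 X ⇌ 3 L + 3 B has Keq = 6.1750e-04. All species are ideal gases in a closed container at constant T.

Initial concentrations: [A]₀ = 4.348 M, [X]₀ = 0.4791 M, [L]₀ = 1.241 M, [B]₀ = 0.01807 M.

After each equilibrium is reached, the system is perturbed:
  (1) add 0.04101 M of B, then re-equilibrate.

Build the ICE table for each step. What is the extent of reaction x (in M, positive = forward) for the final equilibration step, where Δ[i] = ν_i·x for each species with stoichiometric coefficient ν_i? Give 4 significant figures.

x = -0.01098 M

Q₀ = 5.4242e-06 vs Keq = 6.1750e-04 ⇒ Q<K, forward
Step 1:
                  A         X         L         B
  init        4.348    0.4791     1.241   0.01807
  Δ        -0.03707   -0.0556    0.0556    0.0556
  eq          4.311    0.4235     1.297   0.07367
  solve Keq expr → x = 0.01853; check Q = 6.1750e-04
Then add 0.04101 M of B.
Step 2:
                  A         X         L         B
  init        4.311    0.4235     1.297    0.1147
  Δ         0.02196   0.03293  -0.03293  -0.03293
  eq          4.333    0.4564     1.264   0.08175
  solve Keq expr → x = -0.01098; check Q = 6.1750e-04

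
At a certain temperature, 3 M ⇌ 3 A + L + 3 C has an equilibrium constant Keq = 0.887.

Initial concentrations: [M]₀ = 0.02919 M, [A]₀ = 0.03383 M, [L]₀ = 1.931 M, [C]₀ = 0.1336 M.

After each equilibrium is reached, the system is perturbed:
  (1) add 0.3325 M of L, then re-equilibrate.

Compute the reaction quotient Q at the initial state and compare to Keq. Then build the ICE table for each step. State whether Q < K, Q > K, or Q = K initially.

Q₀ = 0.007168 vs Keq = 0.887 ⇒ Q<K, forward
Step 1:
                    M           A           L           C
  init        0.02919     0.03383       1.931      0.1336
  Δ          -0.01879     0.01879    0.006262     0.01879
  eq           0.0104     0.05262       1.937      0.1524
  solve Keq expr → x = 0.006262; check Q = 0.887
Then add 0.3325 M of L.
Step 2:
                    M           A           L           C
  init         0.0104     0.05262        2.27      0.1524
  Δ        4.4054e-04 -4.4054e-04 -1.4685e-04 -4.4054e-04
  eq          0.01084     0.05218        2.27      0.1519
  solve Keq expr → x = -1.4685e-04; check Q = 0.887

Q₀ = 0.007168; Q < K (proceeds forward)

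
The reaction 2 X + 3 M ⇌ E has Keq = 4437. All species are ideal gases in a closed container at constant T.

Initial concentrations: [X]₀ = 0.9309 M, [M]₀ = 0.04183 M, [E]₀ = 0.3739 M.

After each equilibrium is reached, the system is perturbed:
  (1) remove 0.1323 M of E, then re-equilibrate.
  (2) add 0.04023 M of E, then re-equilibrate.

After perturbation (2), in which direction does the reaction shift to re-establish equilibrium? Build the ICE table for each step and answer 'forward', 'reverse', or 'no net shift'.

Q₀ = 5895 vs Keq = 4437 ⇒ Q>K, reverse
Step 1:
                    X           M           E
  I            0.9309     0.04183      0.3739
  C          0.002675    0.004013   -0.001338
  E            0.9336     0.04584      0.3726
  solve Keq expr → x = -0.001338; check Q = 4437
Then remove 0.1323 M of E.
Step 2:
                    X           M           E
  I            0.9336     0.04584      0.2403
  C         -0.004008   -0.006012    0.002004
  E            0.9296     0.03983      0.2423
  solve Keq expr → x = 0.002004; check Q = 4437
Then add 0.04023 M of E.
Step 3:
                    X           M           E
  I            0.9296     0.03983      0.2825
  C          0.001346    0.002019 -6.7303e-04
  E            0.9309     0.04185      0.2818
  solve Keq expr → x = -6.7303e-04; check Q = 4437

Direction: reverse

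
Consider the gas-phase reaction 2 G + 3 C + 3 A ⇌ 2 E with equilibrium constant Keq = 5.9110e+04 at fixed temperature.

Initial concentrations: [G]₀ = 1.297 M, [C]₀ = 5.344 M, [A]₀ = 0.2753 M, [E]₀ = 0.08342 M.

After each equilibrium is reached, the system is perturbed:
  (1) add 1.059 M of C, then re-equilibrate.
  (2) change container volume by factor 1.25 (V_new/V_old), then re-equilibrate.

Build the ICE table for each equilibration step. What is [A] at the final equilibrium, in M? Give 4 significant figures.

[A]_eq = 0.00201 M

Q₀ = 0.001299 vs Keq = 5.9110e+04 ⇒ Q<K, forward
Step 1:
                   G          C          A          E
  init         1.297      5.344     0.2753    0.08342
  Δ          -0.1822    -0.2734    -0.2734     0.1822
  eq           1.115      5.071   0.001946     0.2657
  solve Keq expr → x = 0.09112; check Q = 5.9110e+04
Then add 1.059 M of C.
Step 2:
                   G          C          A          E
  init         1.115       6.13   0.001946     0.2657
  Δ       -2.2333e-04 -3.3500e-04 -3.3500e-04 2.2333e-04
  eq           1.115      6.129   0.001611     0.2659
  solve Keq expr → x = 1.1167e-04; check Q = 5.9110e+04
Then change container volume by factor 1.25 (V_new/V_old).
Step 3:
                   G          C          A          E
  init        0.8916      4.903   0.001289     0.2127
  Δ       4.8060e-04 7.2089e-04 7.2089e-04 -4.8060e-04
  eq          0.8921      4.904    0.00201     0.2122
  solve Keq expr → x = -2.4030e-04; check Q = 5.9110e+04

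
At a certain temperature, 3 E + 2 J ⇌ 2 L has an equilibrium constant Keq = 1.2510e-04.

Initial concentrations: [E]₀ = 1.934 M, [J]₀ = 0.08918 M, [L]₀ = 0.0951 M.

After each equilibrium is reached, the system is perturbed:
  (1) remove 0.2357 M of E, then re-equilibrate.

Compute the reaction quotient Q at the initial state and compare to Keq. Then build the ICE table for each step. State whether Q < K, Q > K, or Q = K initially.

Q₀ = 0.1572; Q > K (proceeds reverse)

Q₀ = 0.1572 vs Keq = 1.2510e-04 ⇒ Q>K, reverse
Step 1:
                   E          J          L
  Initial      1.934    0.08918     0.0951
  Change      0.1338    0.08917   -0.08917
  Equil        2.068     0.1783   0.005931
  solve Keq expr → x = -0.04458; check Q = 1.2510e-04
Then remove 0.2357 M of E.
Step 2:
                   E          J          L
  Initial      1.832     0.1783   0.005931
  Change    0.001429 9.5243e-04 -9.5243e-04
  Equil        1.833     0.1793   0.004979
  solve Keq expr → x = -4.7622e-04; check Q = 1.2510e-04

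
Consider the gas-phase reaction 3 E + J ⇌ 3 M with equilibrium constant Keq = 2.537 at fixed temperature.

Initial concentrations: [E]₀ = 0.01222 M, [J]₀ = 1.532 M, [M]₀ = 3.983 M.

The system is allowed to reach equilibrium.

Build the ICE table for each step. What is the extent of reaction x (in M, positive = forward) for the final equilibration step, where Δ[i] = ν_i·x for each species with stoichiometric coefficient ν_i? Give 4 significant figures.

x = -0.485 M

Q₀ = 2.2603e+07 vs Keq = 2.537 ⇒ Q>K, reverse
Step 1:
                   E          J          M
  init       0.01222      1.532      3.983
  Δ            1.455      0.485     -1.455
  eq           1.467      2.017      2.528
  solve Keq expr → x = -0.485; check Q = 2.537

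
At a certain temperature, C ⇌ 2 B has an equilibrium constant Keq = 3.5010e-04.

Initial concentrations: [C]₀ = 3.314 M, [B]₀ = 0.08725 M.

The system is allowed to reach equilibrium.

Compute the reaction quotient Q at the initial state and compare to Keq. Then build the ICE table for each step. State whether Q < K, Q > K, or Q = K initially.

Q₀ = 0.002297; Q > K (proceeds reverse)

Q₀ = 0.002297 vs Keq = 3.5010e-04 ⇒ Q>K, reverse
Step 1:
                  C         B
  Initial     3.314   0.08725
  Change    0.02653  -0.05305
  Equil       3.341    0.0342
  solve Keq expr → x = -0.02653; check Q = 3.5010e-04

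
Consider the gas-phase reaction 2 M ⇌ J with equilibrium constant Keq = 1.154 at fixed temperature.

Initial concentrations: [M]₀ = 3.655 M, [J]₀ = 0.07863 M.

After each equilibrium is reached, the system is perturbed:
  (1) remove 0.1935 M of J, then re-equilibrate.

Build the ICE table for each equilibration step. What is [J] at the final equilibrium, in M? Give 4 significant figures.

[J]_eq = 1.202 M

Q₀ = 0.005886 vs Keq = 1.154 ⇒ Q<K, forward
Step 1:
                  M         J
  Initial     3.655   0.07863
  Change     -2.568     1.284
  Equil       1.087     1.363
  solve Keq expr → x = 1.284; check Q = 1.154
Then remove 0.1935 M of J.
Step 2:
                  M         J
  Initial     1.087     1.169
  Change     -0.066     0.033
  Equil       1.021     1.202
  solve Keq expr → x = 0.033; check Q = 1.154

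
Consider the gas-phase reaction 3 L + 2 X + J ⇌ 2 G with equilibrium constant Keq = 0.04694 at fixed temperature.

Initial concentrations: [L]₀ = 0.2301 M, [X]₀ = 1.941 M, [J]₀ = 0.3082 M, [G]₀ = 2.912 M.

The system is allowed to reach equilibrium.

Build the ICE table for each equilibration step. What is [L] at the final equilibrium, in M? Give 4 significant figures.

[L]_eq = 1.971 M

Q₀ = 599.4 vs Keq = 0.04694 ⇒ Q>K, reverse
Step 1:
                   L          X          J          G
  I           0.2301      1.941     0.3082      2.912
  C             1.74       1.16     0.5801      -1.16
  E            1.971      3.101     0.8883      1.752
  solve Keq expr → x = -0.5801; check Q = 0.04694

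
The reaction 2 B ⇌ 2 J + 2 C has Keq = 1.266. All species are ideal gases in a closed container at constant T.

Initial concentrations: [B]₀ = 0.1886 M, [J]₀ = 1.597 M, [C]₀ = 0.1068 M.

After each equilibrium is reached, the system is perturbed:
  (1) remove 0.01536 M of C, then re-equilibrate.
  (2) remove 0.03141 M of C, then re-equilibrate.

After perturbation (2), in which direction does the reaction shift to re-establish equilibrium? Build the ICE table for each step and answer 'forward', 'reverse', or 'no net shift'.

Direction: forward

Q₀ = 0.8178 vs Keq = 1.266 ⇒ Q<K, forward
Step 1:
                   B          J          C
  I           0.1886      1.597     0.1068
  C         -0.01465    0.01465    0.01465
  E            0.174      1.612     0.1214
  solve Keq expr → x = 0.007323; check Q = 1.266
Then remove 0.01536 M of C.
Step 2:
                   B          J          C
  I            0.174      1.612     0.1061
  C        -0.008681   0.008681   0.008681
  E           0.1653       1.62     0.1148
  solve Keq expr → x = 0.004341; check Q = 1.266
Then remove 0.03141 M of C.
Step 3:
                   B          J          C
  I           0.1653       1.62    0.08336
  C         -0.01788    0.01788    0.01788
  E           0.1474      1.638     0.1012
  solve Keq expr → x = 0.008939; check Q = 1.266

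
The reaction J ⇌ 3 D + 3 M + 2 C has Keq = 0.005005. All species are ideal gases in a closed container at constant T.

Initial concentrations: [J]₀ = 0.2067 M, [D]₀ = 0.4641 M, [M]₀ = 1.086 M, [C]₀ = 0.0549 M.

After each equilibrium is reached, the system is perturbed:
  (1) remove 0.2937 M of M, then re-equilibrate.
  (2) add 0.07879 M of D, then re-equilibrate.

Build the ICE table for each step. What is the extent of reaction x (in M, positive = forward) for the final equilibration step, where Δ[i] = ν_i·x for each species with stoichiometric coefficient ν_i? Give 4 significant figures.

Q₀ = 0.001867 vs Keq = 0.005005 ⇒ Q<K, forward
Step 1:
                    J           D           M           C
  I            0.2067      0.4641       1.086      0.0549
  C          -0.01054     0.03162     0.03162     0.02108
  E            0.1962      0.4957       1.118     0.07598
  solve Keq expr → x = 0.01054; check Q = 0.005005
Then remove 0.2937 M of M.
Step 2:
                    J           D           M           C
  I            0.1962      0.4957      0.8239     0.07598
  C          -0.01151     0.03452     0.03452     0.02301
  E            0.1847      0.5302      0.8584     0.09899
  solve Keq expr → x = 0.01151; check Q = 0.005005
Then add 0.07879 M of D.
Step 3:
                    J           D           M           C
  I            0.1847       0.609      0.8584     0.09899
  C          0.005631    -0.01689    -0.01689    -0.01126
  E            0.1903      0.5921      0.8415     0.08773
  solve Keq expr → x = -0.005631; check Q = 0.005005

x = -0.005631 M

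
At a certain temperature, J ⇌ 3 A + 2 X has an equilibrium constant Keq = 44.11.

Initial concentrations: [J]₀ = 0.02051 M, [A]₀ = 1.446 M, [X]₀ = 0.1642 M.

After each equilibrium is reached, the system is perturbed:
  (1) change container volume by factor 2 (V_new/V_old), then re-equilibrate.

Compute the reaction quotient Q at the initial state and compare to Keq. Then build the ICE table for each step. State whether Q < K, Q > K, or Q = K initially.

Q₀ = 3.975 vs Keq = 44.11 ⇒ Q<K, forward
Step 1:
                    J           A           X
  I           0.02051       1.446      0.1642
  C          -0.01748     0.05245     0.03497
  E          0.003026       1.498      0.1992
  solve Keq expr → x = 0.01748; check Q = 44.11
Then change container volume by factor 2 (V_new/V_old).
Step 2:
                    J           A           X
  I          0.001513      0.7492     0.09958
  C         -0.001411    0.004234    0.002822
  E        1.0169e-04      0.7535      0.1024
  solve Keq expr → x = 0.001411; check Q = 44.11

Q₀ = 3.975; Q < K (proceeds forward)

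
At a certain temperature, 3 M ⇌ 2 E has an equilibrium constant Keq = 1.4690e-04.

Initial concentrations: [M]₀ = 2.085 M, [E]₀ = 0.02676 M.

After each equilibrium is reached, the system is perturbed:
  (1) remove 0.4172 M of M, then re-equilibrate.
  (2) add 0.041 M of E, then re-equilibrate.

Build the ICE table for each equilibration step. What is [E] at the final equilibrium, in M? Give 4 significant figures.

Q₀ = 7.9005e-05 vs Keq = 1.4690e-04 ⇒ Q<K, forward
Step 1:
                   M          E
  I            2.085    0.02676
  C         -0.01404   0.009362
  E            2.071    0.03612
  solve Keq expr → x = 0.004681; check Q = 1.4690e-04
Then remove 0.4172 M of M.
Step 2:
                   M          E
  I            1.654    0.03612
  C          0.01499  -0.009994
  E            1.669    0.02613
  solve Keq expr → x = -0.004997; check Q = 1.4690e-04
Then add 0.041 M of E.
Step 3:
                   M          E
  I            1.669    0.06713
  C          0.05939   -0.03959
  E            1.728    0.02753
  solve Keq expr → x = -0.0198; check Q = 1.4690e-04

[E]_eq = 0.02753 M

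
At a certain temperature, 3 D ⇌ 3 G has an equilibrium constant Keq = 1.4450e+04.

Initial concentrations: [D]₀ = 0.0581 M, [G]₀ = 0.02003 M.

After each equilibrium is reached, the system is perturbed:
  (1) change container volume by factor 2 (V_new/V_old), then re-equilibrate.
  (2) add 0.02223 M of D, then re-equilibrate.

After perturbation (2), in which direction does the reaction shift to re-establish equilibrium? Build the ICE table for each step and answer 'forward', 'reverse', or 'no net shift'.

Direction: forward

Q₀ = 0.04097 vs Keq = 1.4450e+04 ⇒ Q<K, forward
Step 1:
                   D          G
  Initial     0.0581    0.02003
  Change    -0.05502    0.05502
  Equil     0.003081    0.07505
  solve Keq expr → x = 0.01834; check Q = 1.4450e+04
Then change container volume by factor 2 (V_new/V_old).
Step 2:
                   D          G
  Initial   0.001541    0.03752
  Change           0          0
  Equil     0.001541    0.03752
  solve Keq expr → x = 0; check Q = 1.4450e+04
Then add 0.02223 M of D.
Step 3:
                   D          G
  Initial    0.02377    0.03752
  Change    -0.02135    0.02135
  Equil     0.002417    0.05888
  solve Keq expr → x = 0.007118; check Q = 1.4450e+04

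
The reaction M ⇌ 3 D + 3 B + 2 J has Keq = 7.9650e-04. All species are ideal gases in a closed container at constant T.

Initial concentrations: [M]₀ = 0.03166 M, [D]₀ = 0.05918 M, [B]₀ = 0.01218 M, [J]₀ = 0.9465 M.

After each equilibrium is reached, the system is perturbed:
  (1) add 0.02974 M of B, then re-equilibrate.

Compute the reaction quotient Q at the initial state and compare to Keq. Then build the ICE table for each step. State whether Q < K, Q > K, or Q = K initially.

Q₀ = 1.0597e-08; Q < K (proceeds forward)

Q₀ = 1.0597e-08 vs Keq = 7.9650e-04 ⇒ Q<K, forward
Step 1:
                   M          D          B          J
  I          0.03166    0.05918    0.01218     0.9465
  C         -0.02824    0.08471    0.08471    0.05647
  E         0.003423     0.1439    0.09689      1.003
  solve Keq expr → x = 0.02824; check Q = 7.9650e-04
Then add 0.02974 M of B.
Step 2:
                   M          D          B          J
  I         0.003423     0.1439     0.1266      1.003
  C         0.002189  -0.006567  -0.006567  -0.004378
  E         0.005612     0.1373     0.1201     0.9986
  solve Keq expr → x = -0.002189; check Q = 7.9650e-04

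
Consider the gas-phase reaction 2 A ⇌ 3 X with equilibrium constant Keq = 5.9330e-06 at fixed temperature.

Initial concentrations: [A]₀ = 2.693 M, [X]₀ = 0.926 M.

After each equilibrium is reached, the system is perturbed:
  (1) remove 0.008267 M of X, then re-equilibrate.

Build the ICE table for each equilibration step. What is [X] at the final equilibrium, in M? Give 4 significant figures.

Q₀ = 0.1095 vs Keq = 5.9330e-06 ⇒ Q>K, reverse
Step 1:
                    A           X
  init          2.693       0.926
  Δ            0.5907      -0.886
  eq            3.284     0.03999
  solve Keq expr → x = -0.2953; check Q = 5.9330e-06
Then remove 0.008267 M of X.
Step 2:
                    A           X
  init          3.284     0.03173
  Δ         -0.005482    0.008222
  eq            3.278     0.03995
  solve Keq expr → x = 0.002741; check Q = 5.9330e-06

[X]_eq = 0.03995 M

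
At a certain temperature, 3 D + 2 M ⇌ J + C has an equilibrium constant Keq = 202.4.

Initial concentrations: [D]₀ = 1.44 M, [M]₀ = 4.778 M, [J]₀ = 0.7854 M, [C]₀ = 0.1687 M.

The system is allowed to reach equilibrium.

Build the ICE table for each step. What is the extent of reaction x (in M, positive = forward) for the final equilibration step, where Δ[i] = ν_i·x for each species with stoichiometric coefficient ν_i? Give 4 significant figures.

Q₀ = 0.001944 vs Keq = 202.4 ⇒ Q<K, forward
Step 1:
                   D          M          J          C
  init          1.44      4.778     0.7854     0.1687
  Δ           -1.376    -0.9175     0.4588     0.4588
  eq         0.06373       3.86      1.244     0.6275
  solve Keq expr → x = 0.4588; check Q = 202.4

x = 0.4588 M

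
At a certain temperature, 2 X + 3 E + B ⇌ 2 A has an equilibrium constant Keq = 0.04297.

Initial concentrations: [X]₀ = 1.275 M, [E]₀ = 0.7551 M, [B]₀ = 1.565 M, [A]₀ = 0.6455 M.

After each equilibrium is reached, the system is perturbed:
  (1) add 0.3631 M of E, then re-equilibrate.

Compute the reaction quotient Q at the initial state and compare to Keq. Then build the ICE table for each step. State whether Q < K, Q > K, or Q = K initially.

Q₀ = 0.3804; Q > K (proceeds reverse)

Q₀ = 0.3804 vs Keq = 0.04297 ⇒ Q>K, reverse
Step 1:
                  X         E         B         A
  init        1.275    0.7551     1.565    0.6455
  Δ          0.2079    0.3118    0.1039   -0.2079
  eq          1.483     1.067     1.669    0.4376
  solve Keq expr → x = -0.1039; check Q = 0.04297
Then add 0.3631 M of E.
Step 2:
                  X         E         B         A
  init        1.483      1.43     1.669    0.4376
  Δ        -0.09607   -0.1441  -0.04803   0.09607
  eq          1.387     1.286     1.621    0.5337
  solve Keq expr → x = 0.04803; check Q = 0.04297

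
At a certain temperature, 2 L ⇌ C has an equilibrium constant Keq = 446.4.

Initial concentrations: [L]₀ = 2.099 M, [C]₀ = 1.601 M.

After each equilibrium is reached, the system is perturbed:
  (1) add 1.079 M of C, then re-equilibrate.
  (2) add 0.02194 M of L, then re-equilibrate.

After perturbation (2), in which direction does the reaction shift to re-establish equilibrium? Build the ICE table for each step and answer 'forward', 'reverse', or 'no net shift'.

Q₀ = 0.3634 vs Keq = 446.4 ⇒ Q<K, forward
Step 1:
                    L           C
  Initial       2.099       1.601
  Change       -2.023       1.011
  Equil        0.0765       2.612
  solve Keq expr → x = 1.011; check Q = 446.4
Then add 1.079 M of C.
Step 2:
                    L           C
  Initial      0.0765       3.691
  Change      0.01435   -0.007174
  Equil       0.09085       3.684
  solve Keq expr → x = -0.007174; check Q = 446.4
Then add 0.02194 M of L.
Step 3:
                    L           C
  Initial      0.1128       3.684
  Change     -0.02181      0.0109
  Equil       0.09098       3.695
  solve Keq expr → x = 0.0109; check Q = 446.4

Direction: forward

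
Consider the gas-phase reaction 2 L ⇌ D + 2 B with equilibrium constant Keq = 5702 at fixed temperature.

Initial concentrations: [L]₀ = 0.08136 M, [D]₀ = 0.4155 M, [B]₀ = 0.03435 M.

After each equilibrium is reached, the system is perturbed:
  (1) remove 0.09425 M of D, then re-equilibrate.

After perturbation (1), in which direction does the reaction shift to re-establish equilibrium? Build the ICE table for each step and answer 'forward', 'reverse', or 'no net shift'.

Direction: forward

Q₀ = 0.07406 vs Keq = 5702 ⇒ Q<K, forward
Step 1:
                  L         D         B
  init      0.08136    0.4155   0.03435
  Δ        -0.08033   0.04017   0.08033
  eq       0.001025    0.4557    0.1147
  solve Keq expr → x = 0.04017; check Q = 5702
Then remove 0.09425 M of D.
Step 2:
                  L         D         B
  init     0.001025    0.3614    0.1147
  Δ       -1.1121e-04 5.5604e-05 1.1121e-04
  eq      9.1401e-04    0.3615    0.1148
  solve Keq expr → x = 5.5604e-05; check Q = 5702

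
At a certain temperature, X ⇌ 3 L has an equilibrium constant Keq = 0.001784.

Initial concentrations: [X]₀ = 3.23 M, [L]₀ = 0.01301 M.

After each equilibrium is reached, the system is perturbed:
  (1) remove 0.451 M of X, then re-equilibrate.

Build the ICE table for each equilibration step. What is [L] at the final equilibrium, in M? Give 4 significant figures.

[L]_eq = 0.1694 M

Q₀ = 6.8176e-07 vs Keq = 0.001784 ⇒ Q<K, forward
Step 1:
                  X         L
  I            3.23   0.01301
  C        -0.05508    0.1652
  E           3.175    0.1783
  solve Keq expr → x = 0.05508; check Q = 0.001784
Then remove 0.451 M of X.
Step 2:
                  X         L
  I           2.724    0.1783
  C        0.002938 -0.008814
  E           2.727    0.1694
  solve Keq expr → x = -0.002938; check Q = 0.001784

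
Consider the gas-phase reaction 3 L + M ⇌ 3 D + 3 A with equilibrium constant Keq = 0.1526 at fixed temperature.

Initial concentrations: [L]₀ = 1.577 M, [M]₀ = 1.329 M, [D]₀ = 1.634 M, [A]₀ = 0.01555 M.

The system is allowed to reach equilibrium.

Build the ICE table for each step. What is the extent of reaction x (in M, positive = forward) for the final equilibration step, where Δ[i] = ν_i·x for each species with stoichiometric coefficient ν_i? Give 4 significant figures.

Q₀ = 3.1472e-06 vs Keq = 0.1526 ⇒ Q<K, forward
Step 1:
                  L         M         D         A
  Initial     1.577     1.329     1.634   0.01555
  Change    -0.3412   -0.1137    0.3412    0.3412
  Equil       1.236     1.215     1.975    0.3568
  solve Keq expr → x = 0.1137; check Q = 0.1526

x = 0.1137 M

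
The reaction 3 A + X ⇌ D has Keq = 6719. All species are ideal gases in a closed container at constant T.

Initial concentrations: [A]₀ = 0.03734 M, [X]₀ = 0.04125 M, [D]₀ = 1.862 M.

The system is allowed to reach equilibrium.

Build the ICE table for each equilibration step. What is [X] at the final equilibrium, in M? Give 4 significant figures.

Q₀ = 8.6703e+05 vs Keq = 6719 ⇒ Q>K, reverse
Step 1:
                   A          X          D
  I          0.03734    0.04125      1.862
  C           0.1135    0.03784   -0.03784
  E           0.1509    0.07909      1.824
  solve Keq expr → x = -0.03784; check Q = 6719

[X]_eq = 0.07909 M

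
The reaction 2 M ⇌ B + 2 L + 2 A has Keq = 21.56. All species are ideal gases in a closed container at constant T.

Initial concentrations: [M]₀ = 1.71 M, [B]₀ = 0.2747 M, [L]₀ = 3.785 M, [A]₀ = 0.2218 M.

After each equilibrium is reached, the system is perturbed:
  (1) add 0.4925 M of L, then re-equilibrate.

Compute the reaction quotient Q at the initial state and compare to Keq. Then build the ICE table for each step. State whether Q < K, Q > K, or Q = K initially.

Q₀ = 0.06621; Q < K (proceeds forward)

Q₀ = 0.06621 vs Keq = 21.56 ⇒ Q<K, forward
Step 1:
                    M           B           L           A
  init           1.71      0.2747       3.785      0.2218
  Δ           -0.8351      0.4175      0.8351      0.8351
  eq           0.8749      0.6922        4.62       1.057
  solve Keq expr → x = 0.4175; check Q = 21.56
Then add 0.4925 M of L.
Step 2:
                    M           B           L           A
  init         0.8749      0.6922       5.113       1.057
  Δ            0.0383    -0.01915     -0.0383     -0.0383
  eq           0.9132      0.6731       5.074       1.019
  solve Keq expr → x = -0.01915; check Q = 21.56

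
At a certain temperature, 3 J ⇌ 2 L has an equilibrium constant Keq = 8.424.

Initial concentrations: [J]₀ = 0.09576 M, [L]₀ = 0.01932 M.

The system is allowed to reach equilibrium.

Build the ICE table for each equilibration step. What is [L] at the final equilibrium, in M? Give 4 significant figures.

[L]_eq = 0.04297 M

Q₀ = 0.4251 vs Keq = 8.424 ⇒ Q<K, forward
Step 1:
                  J         L
  Initial   0.09576   0.01932
  Change   -0.03547   0.02365
  Equil     0.06029   0.04297
  solve Keq expr → x = 0.01182; check Q = 8.424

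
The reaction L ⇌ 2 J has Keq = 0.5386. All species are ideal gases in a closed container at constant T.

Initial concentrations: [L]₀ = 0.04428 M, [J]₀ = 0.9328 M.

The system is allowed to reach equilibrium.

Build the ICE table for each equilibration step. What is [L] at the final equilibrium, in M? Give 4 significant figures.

[L]_eq = 0.3073 M

Q₀ = 19.65 vs Keq = 0.5386 ⇒ Q>K, reverse
Step 1:
                   L          J
  Initial    0.04428     0.9328
  Change       0.263     -0.526
  Equil       0.3073     0.4068
  solve Keq expr → x = -0.263; check Q = 0.5386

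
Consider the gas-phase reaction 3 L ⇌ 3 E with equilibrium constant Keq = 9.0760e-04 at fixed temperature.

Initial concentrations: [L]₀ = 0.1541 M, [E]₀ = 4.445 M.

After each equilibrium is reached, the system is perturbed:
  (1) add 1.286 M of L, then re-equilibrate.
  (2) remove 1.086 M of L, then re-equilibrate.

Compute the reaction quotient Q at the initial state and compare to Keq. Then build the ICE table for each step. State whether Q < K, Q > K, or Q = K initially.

Q₀ = 2.4000e+04; Q > K (proceeds reverse)

Q₀ = 2.4000e+04 vs Keq = 9.0760e-04 ⇒ Q>K, reverse
Step 1:
                  L         E
  Initial    0.1541     4.445
  Change      4.039    -4.039
  Equil       4.193     0.406
  solve Keq expr → x = -1.346; check Q = 9.0760e-04
Then add 1.286 M of L.
Step 2:
                  L         E
  Initial     5.479     0.406
  Change    -0.1135    0.1135
  Equil       5.366    0.5195
  solve Keq expr → x = 0.03784; check Q = 9.0760e-04
Then remove 1.086 M of L.
Step 3:
                  L         E
  Initial      4.28    0.5195
  Change    0.09586  -0.09586
  Equil       4.375    0.4236
  solve Keq expr → x = -0.03195; check Q = 9.0760e-04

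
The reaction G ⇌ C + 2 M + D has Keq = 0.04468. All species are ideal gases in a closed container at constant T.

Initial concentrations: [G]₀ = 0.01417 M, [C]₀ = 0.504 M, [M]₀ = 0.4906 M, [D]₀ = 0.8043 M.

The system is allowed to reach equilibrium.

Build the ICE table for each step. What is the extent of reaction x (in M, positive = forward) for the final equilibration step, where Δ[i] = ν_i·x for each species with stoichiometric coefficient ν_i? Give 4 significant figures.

x = -0.1543 M

Q₀ = 6.885 vs Keq = 0.04468 ⇒ Q>K, reverse
Step 1:
                    G           C           M           D
  I           0.01417       0.504      0.4906      0.8043
  C            0.1543     -0.1543     -0.3086     -0.1543
  E            0.1685      0.3497       0.182        0.65
  solve Keq expr → x = -0.1543; check Q = 0.04468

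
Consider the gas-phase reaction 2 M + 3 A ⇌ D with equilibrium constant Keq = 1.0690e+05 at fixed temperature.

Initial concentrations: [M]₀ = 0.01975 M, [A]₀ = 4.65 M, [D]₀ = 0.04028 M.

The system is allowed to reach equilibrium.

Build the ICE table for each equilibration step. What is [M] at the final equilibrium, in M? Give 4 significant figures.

Q₀ = 1.027 vs Keq = 1.0690e+05 ⇒ Q<K, forward
Step 1:
                  M         A         D
  Initial   0.01975      4.65   0.04028
  Change   -0.01968  -0.02952  0.009841
  Equil   6.8943e-05      4.62   0.05012
  solve Keq expr → x = 0.009841; check Q = 1.0690e+05

[M]_eq = 6.8943e-05 M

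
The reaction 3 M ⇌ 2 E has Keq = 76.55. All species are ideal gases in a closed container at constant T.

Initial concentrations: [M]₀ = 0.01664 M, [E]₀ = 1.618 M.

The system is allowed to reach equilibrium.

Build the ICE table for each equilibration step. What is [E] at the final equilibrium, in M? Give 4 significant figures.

Q₀ = 5.6819e+05 vs Keq = 76.55 ⇒ Q>K, reverse
Step 1:
                  M         E
  I         0.01664     1.618
  C          0.2823   -0.1882
  E          0.2989      1.43
  solve Keq expr → x = -0.09409; check Q = 76.55

[E]_eq = 1.43 M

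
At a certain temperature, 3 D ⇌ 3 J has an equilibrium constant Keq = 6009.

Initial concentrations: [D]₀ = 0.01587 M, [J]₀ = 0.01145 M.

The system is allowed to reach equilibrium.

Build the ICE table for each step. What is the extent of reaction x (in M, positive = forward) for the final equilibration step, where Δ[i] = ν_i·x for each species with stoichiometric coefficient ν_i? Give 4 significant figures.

x = 0.004815 M

Q₀ = 0.3756 vs Keq = 6009 ⇒ Q<K, forward
Step 1:
                    D           J
  Initial     0.01587     0.01145
  Change     -0.01445     0.01445
  Equil      0.001424      0.0259
  solve Keq expr → x = 0.004815; check Q = 6009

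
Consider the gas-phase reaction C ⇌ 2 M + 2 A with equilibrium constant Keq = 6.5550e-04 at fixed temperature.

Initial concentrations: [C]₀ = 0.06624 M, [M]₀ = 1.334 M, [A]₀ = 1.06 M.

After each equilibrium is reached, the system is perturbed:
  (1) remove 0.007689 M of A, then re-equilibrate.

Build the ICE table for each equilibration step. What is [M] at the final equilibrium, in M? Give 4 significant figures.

[M]_eq = 0.3385 M

Q₀ = 30.19 vs Keq = 6.5550e-04 ⇒ Q>K, reverse
Step 1:
                   C          M          A
  Initial    0.06624      1.334       1.06
  Change       0.501     -1.002     -1.002
  Equil       0.5672     0.3321    0.05807
  solve Keq expr → x = -0.501; check Q = 6.5550e-04
Then remove 0.007689 M of A.
Step 2:
                   C          M          A
  Initial     0.5672     0.3321    0.05038
  Change   -0.003213   0.006425   0.006425
  Equil        0.564     0.3385     0.0568
  solve Keq expr → x = 0.003213; check Q = 6.5550e-04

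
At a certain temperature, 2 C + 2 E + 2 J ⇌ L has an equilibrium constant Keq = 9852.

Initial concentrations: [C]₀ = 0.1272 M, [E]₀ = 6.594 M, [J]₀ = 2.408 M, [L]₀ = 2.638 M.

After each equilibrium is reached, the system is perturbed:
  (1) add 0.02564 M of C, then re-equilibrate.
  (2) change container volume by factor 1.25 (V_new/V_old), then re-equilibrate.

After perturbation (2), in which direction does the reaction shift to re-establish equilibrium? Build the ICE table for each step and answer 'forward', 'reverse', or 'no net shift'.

Direction: reverse

Q₀ = 0.6467 vs Keq = 9852 ⇒ Q<K, forward
Step 1:
                   C          E          J          L
  I           0.1272      6.594      2.408      2.638
  C          -0.1261    -0.1261    -0.1261    0.06304
  E         0.001122      6.468      2.282      2.701
  solve Keq expr → x = 0.06304; check Q = 9852
Then add 0.02564 M of C.
Step 2:
                   C          E          J          L
  I          0.02676      6.468      2.282      2.701
  C         -0.02562   -0.02562   -0.02562    0.01281
  E         0.001142      6.442      2.256      2.714
  solve Keq expr → x = 0.01281; check Q = 9852
Then change container volume by factor 1.25 (V_new/V_old).
Step 3:
                   C          E          J          L
  I       9.1344e-04      5.154      1.805      2.171
  C       6.8134e-04 6.8134e-04 6.8134e-04 -3.4067e-04
  E         0.001595      5.155      1.806      2.171
  solve Keq expr → x = -3.4067e-04; check Q = 9852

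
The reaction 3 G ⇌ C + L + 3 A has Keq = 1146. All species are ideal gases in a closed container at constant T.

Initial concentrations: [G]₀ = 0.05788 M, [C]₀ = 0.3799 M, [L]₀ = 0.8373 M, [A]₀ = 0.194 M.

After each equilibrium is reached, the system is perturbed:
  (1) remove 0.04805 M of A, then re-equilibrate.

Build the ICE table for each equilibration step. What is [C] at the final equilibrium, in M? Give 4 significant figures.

Q₀ = 11.98 vs Keq = 1146 ⇒ Q<K, forward
Step 1:
                  G         C         L         A
  init      0.05788    0.3799    0.8373     0.194
  Δ         -0.0422   0.01407   0.01407    0.0422
  eq        0.01568     0.394    0.8514    0.2362
  solve Keq expr → x = 0.01407; check Q = 1146
Then remove 0.04805 M of A.
Step 2:
                  G         C         L         A
  init      0.01568     0.394    0.8514    0.1881
  Δ       -0.002977 9.9234e-04 9.9234e-04  0.002977
  eq        0.01271     0.395    0.8524    0.1911
  solve Keq expr → x = 9.9234e-04; check Q = 1146

[C]_eq = 0.395 M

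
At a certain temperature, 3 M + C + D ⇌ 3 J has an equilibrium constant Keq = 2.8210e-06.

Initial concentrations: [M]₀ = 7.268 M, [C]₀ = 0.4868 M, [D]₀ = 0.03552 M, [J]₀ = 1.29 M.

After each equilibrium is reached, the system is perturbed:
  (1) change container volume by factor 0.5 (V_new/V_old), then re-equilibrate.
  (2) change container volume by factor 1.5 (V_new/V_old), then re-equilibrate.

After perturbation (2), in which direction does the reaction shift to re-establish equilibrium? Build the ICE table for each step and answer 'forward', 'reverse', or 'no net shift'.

Q₀ = 0.3234 vs Keq = 2.8210e-06 ⇒ Q>K, reverse
Step 1:
                  M         C         D         J
  I           7.268    0.4868   0.03552      1.29
  C           1.203    0.4009    0.4009    -1.203
  E           8.471    0.8877    0.4364   0.08725
  solve Keq expr → x = -0.4009; check Q = 2.8210e-06
Then change container volume by factor 0.5 (V_new/V_old).
Step 2:
                  M         C         D         J
  I           16.94     1.775    0.8729    0.1745
  C        -0.09589  -0.03196  -0.03196   0.09589
  E           16.85     1.743    0.8409    0.2704
  solve Keq expr → x = 0.03196; check Q = 2.8210e-06
Then change container volume by factor 1.5 (V_new/V_old).
Step 3:
                  M         C         D         J
  I           11.23     1.162    0.5606    0.1803
  C         0.04056   0.01352   0.01352  -0.04056
  E           11.27     1.176    0.5741    0.1397
  solve Keq expr → x = -0.01352; check Q = 2.8210e-06

Direction: reverse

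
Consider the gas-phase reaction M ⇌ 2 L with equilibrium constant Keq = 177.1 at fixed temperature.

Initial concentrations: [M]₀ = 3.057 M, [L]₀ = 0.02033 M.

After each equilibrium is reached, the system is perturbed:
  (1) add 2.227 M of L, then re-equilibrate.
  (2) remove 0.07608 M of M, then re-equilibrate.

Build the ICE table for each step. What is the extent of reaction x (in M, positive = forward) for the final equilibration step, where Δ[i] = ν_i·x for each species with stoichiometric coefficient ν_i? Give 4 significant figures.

Q₀ = 1.3520e-04 vs Keq = 177.1 ⇒ Q<K, forward
Step 1:
                   M          L
  init         3.057    0.02033
  Δ            -2.87      5.739
  eq          0.1873       5.76
  solve Keq expr → x = 2.87; check Q = 177.1
Then add 2.227 M of L.
Step 2:
                   M          L
  init        0.1873      7.987
  Δ           0.1469    -0.2937
  eq          0.3342      7.693
  solve Keq expr → x = -0.1469; check Q = 177.1
Then remove 0.07608 M of M.
Step 3:
                   M          L
  init        0.2581      7.693
  Δ           0.0649    -0.1298
  eq           0.323      7.563
  solve Keq expr → x = -0.0649; check Q = 177.1

x = -0.0649 M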